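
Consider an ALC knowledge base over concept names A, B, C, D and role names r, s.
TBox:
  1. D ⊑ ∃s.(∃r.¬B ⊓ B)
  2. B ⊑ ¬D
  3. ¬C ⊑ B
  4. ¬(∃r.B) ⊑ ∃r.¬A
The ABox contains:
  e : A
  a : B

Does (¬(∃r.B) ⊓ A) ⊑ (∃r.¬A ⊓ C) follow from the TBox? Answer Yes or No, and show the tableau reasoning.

1. (¬(∃r.B) ⊓ A) ⊑ (∃r.¬A ⊓ C)  ⇔  ((∀r.¬B ⊓ A) ⊓ (∀r.A ⊔ ¬C)) unsat w.r.t. T
   apply at x₀: ¬(∃r.B)⊑∃r.¬A
   open: L(x₀) ⊇ {A, B, ¬C, ¬D, ∀r.¬B, …} (+ ∃-successors)
2. Hence (¬(∃r.B) ⊓ A) ⊑ (∃r.¬A ⊓ C): not entailed.

No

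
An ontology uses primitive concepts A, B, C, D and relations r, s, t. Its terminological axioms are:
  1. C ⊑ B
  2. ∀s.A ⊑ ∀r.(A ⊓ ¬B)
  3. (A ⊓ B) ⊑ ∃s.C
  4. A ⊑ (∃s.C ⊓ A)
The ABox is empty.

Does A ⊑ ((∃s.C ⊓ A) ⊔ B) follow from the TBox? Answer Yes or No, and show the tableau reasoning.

1. A ⊑ ((∃s.C ⊓ A) ⊔ B)  ⇔  (A ⊓ ((∀s.¬C ⊔ ¬A) ⊓ ¬B)) unsat w.r.t. T
   all branches close; clash {B, ¬B} at x₀
2. Hence A ⊑ ((∃s.C ⊓ A) ⊔ B): entailed.

Yes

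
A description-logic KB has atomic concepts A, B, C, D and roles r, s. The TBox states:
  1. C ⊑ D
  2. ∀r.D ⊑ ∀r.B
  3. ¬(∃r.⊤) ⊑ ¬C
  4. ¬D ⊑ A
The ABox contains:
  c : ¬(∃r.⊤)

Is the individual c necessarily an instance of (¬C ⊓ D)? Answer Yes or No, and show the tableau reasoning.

1. c : (¬C ⊓ D)?  L(c) = {¬(∃r.⊤)} ∪ {(C ⊔ ¬D)}
   apply at c: ¬(∃r.⊤)⊑¬C
   open: L(c) ⊇ {A, ¬C, ¬D, ∀r.B, ∀r.⊥} — c ∉ (¬C ⊓ D) possible
2. Hence c : (¬C ⊓ D): not entailed.

No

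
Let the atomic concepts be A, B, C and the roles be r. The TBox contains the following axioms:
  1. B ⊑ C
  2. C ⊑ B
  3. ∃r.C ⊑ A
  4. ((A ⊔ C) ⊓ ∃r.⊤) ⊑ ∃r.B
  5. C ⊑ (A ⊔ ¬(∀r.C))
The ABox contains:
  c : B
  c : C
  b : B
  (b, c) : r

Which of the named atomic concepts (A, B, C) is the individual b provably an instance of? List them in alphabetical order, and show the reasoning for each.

1. b : A?  L(b) = {B} ∪ {¬A}
   clash {A, ¬A} at b — b ∈ A
2. b : B?  L(b) = {B} ∪ {¬B}
   clash {B, ¬B} at b — b ∈ B
3. b : C?  L(b) = {B} ∪ {¬C}
   clash {C, ¬C} at b — b ∈ C
4. Entailed for b: {A, B, C}

{A, B, C}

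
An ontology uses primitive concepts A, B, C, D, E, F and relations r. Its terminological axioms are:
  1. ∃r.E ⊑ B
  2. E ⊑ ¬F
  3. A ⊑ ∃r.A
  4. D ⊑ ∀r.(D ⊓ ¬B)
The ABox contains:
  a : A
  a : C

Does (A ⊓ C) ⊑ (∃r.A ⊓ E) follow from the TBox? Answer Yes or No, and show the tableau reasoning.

1. (A ⊓ C) ⊑ (∃r.A ⊓ E)  ⇔  ((A ⊓ C) ⊓ (∀r.¬A ⊔ ¬E)) unsat w.r.t. T
   apply at x₀: A⊑∃r.A
   open: L(x₀) ⊇ {A, C, ¬D, ¬E, ∀r.¬E, …} (+ ∃-successors)
2. Hence (A ⊓ C) ⊑ (∃r.A ⊓ E): not entailed.

No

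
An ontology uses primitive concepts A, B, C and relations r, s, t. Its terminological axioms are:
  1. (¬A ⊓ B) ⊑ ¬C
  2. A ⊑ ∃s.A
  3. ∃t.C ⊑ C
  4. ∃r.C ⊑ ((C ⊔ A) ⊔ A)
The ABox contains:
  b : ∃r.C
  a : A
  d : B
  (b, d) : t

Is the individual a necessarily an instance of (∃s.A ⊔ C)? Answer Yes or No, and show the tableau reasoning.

Yes

1. a : (∃s.A ⊔ C)?  L(a) = {A} ∪ {(∀s.¬A ⊓ ¬C)}
   clash {C, ¬C} at a — a ∈ (∃s.A ⊔ C)
2. Hence a : (∃s.A ⊔ C): entailed.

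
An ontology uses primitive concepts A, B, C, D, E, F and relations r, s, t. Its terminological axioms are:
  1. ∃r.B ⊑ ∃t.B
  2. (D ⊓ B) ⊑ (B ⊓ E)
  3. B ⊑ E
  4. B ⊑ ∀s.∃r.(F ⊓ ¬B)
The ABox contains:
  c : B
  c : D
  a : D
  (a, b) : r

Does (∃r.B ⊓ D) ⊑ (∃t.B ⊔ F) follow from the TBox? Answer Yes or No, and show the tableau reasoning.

1. (∃r.B ⊓ D) ⊑ (∃t.B ⊔ F)  ⇔  ((∃r.B ⊓ D) ⊓ (∀t.¬B ⊓ ¬F)) unsat w.r.t. T
   all branches close; clash {B, ¬B} at an ∃-successor
2. Hence (∃r.B ⊓ D) ⊑ (∃t.B ⊔ F): entailed.

Yes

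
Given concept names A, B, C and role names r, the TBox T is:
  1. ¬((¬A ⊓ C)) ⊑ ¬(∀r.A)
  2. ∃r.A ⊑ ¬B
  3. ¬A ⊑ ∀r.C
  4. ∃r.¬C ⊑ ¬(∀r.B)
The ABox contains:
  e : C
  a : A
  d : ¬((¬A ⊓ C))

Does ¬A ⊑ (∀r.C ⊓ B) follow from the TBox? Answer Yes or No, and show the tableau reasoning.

1. ¬A ⊑ (∀r.C ⊓ B)  ⇔  (¬A ⊓ (∃r.¬C ⊔ ¬B)) unsat w.r.t. T
   apply at x₀: ¬A⊑∀r.C
   open: L(x₀) ⊇ {C, ¬A, ¬B, ∀r.C, ∀r.¬A}
2. Hence ¬A ⊑ (∀r.C ⊓ B): not entailed.

No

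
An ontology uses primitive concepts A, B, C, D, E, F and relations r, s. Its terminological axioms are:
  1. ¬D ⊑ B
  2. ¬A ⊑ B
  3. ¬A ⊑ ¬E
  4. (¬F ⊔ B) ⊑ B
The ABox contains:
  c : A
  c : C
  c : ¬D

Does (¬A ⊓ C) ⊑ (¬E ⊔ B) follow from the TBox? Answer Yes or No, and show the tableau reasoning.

1. (¬A ⊓ C) ⊑ (¬E ⊔ B)  ⇔  ((¬A ⊓ C) ⊓ (E ⊓ ¬B)) unsat w.r.t. T
   all branches close; clash {B, ¬B} at x₀
2. Hence (¬A ⊓ C) ⊑ (¬E ⊔ B): entailed.

Yes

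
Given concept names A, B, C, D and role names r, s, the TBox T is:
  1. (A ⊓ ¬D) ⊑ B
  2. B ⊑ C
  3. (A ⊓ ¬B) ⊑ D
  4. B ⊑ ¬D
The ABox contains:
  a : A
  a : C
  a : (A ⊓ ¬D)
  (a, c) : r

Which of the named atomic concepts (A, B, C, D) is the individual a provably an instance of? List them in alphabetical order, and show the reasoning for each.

1. a : A?  L(a) = {A, C, (A ⊓ ¬D)} ∪ {¬A}
   clash {A, ¬A} at a — a ∈ A
2. a : B?  L(a) = {A, C, (A ⊓ ¬D)} ∪ {¬B}
   clash {D, ¬D} at a — a ∈ B
3. a : C?  L(a) = {A, C, (A ⊓ ¬D)} ∪ {¬C}
   clash {C, ¬C} at a — a ∈ C
4. a : D?  L(a) = {A, C, (A ⊓ ¬D)} ∪ {¬D}
   apply at a: (A ⊓ ¬D)⊑B
   open: L(a) ⊇ {A, B, C, ¬D} — a ∉ D possible
5. Entailed for a: {A, B, C}

{A, B, C}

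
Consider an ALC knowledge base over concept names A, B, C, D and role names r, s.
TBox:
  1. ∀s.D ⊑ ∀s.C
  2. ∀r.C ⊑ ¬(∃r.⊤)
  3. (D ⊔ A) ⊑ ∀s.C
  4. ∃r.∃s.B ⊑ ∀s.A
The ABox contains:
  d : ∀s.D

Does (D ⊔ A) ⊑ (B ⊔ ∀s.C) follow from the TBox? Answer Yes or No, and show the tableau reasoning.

1. (D ⊔ A) ⊑ (B ⊔ ∀s.C)  ⇔  ((D ⊔ A) ⊓ (¬B ⊓ ∃s.¬C)) unsat w.r.t. T
   all branches close; clash {C, ¬C} at an ∃-successor
2. Hence (D ⊔ A) ⊑ (B ⊔ ∀s.C): entailed.

Yes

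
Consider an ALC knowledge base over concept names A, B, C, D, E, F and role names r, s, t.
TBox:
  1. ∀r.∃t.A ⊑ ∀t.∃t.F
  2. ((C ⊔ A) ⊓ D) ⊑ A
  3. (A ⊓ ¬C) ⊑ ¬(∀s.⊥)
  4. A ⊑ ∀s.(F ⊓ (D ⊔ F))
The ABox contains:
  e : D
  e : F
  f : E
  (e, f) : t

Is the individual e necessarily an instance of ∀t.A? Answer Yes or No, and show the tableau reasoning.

No

1. e : ∀t.A?  L(e) = {D, F} ∪ {∃t.¬A}
   open: L(e) ⊇ {D, F, ¬A, ¬C, ∃r.∀t.¬A, …} (+ ∃-successors) — e ∉ ∀t.A possible
2. Hence e : ∀t.A: not entailed.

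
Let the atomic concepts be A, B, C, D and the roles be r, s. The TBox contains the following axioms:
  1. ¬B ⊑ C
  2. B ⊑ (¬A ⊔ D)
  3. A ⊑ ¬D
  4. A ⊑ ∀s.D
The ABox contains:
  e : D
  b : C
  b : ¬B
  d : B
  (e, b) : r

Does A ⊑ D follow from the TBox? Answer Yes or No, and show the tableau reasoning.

1. A ⊑ D  ⇔  (A ⊓ ¬D) unsat w.r.t. T
   apply at x₀: A⊑∀s.D
   open: L(x₀) ⊇ {A, C, ¬B, ¬D, ∀s.D}
2. Hence A ⊑ D: not entailed.

No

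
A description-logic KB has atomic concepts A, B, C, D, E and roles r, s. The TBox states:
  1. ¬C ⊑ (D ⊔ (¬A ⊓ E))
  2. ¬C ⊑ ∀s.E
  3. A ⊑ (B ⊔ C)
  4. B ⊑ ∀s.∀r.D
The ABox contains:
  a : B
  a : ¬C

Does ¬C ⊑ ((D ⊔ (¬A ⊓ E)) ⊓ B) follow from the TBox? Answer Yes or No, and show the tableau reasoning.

No

1. ¬C ⊑ ((D ⊔ (¬A ⊓ E)) ⊓ B)  ⇔  (¬C ⊓ ((¬D ⊓ (A ⊔ ¬E)) ⊔ ¬B)) unsat w.r.t. T
   apply at x₀: ¬C⊑(D ⊔ (¬A ⊓ E)); ¬C⊑∀s.E
   open: L(x₀) ⊇ {D, ¬A, ¬B, ¬C, ∀s.E}
2. Hence ¬C ⊑ ((D ⊔ (¬A ⊓ E)) ⊓ B): not entailed.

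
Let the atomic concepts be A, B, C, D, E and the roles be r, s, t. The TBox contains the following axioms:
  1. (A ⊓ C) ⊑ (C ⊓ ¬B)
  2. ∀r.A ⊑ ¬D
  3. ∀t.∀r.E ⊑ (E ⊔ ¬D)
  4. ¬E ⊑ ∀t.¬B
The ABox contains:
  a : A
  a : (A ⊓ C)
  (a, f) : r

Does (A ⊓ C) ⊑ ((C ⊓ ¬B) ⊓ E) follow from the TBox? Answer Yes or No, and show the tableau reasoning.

No

1. (A ⊓ C) ⊑ ((C ⊓ ¬B) ⊓ E)  ⇔  ((A ⊓ C) ⊓ ((¬C ⊔ B) ⊔ ¬E)) unsat w.r.t. T
   apply at x₀: (A ⊓ C)⊑(C ⊓ ¬B)
   open: L(x₀) ⊇ {A, C, ¬B, ¬E, ∀t.¬B, …} (+ ∃-successors)
2. Hence (A ⊓ C) ⊑ ((C ⊓ ¬B) ⊓ E): not entailed.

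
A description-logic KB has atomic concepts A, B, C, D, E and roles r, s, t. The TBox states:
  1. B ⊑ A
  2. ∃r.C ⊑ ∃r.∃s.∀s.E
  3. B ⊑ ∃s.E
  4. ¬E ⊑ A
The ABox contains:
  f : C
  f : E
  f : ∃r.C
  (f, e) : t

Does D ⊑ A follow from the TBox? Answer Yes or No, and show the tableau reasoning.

No

1. D ⊑ A  ⇔  (D ⊓ ¬A) unsat w.r.t. T
   open: L(x₀) ⊇ {D, E, ¬A, ¬B, ∀r.¬C}
2. Hence D ⊑ A: not entailed.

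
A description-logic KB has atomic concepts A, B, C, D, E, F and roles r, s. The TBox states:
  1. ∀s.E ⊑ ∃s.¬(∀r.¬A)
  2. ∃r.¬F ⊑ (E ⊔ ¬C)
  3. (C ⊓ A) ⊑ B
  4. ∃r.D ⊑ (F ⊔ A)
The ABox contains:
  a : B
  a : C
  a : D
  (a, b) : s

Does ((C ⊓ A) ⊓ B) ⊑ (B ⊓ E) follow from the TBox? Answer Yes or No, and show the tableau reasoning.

1. ((C ⊓ A) ⊓ B) ⊑ (B ⊓ E)  ⇔  (((C ⊓ A) ⊓ B) ⊓ (¬B ⊔ ¬E)) unsat w.r.t. T
   open: L(x₀) ⊇ {A, B, C, ¬E, ∀r.F, …} (+ ∃-successors)
2. Hence ((C ⊓ A) ⊓ B) ⊑ (B ⊓ E): not entailed.

No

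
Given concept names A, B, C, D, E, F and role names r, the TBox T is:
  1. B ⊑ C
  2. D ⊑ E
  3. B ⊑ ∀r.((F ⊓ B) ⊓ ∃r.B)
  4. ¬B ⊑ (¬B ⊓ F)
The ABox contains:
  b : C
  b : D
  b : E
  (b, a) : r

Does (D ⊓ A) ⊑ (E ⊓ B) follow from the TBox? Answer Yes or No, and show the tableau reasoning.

No

1. (D ⊓ A) ⊑ (E ⊓ B)  ⇔  ((D ⊓ A) ⊓ (¬E ⊔ ¬B)) unsat w.r.t. T
   apply at x₀: D⊑E
   open: L(x₀) ⊇ {A, D, E, F, ¬B}
2. Hence (D ⊓ A) ⊑ (E ⊓ B): not entailed.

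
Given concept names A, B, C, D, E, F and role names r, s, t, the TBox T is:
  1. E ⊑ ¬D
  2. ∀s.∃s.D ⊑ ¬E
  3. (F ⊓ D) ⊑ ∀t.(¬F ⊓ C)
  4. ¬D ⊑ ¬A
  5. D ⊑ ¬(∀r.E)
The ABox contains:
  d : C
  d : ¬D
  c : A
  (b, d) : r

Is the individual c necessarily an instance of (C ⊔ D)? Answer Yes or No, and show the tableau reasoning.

1. c : (C ⊔ D)?  L(c) = {A} ∪ {(¬C ⊓ ¬D)}
   clash {A, ¬A} at c — c ∈ (C ⊔ D)
2. Hence c : (C ⊔ D): entailed.

Yes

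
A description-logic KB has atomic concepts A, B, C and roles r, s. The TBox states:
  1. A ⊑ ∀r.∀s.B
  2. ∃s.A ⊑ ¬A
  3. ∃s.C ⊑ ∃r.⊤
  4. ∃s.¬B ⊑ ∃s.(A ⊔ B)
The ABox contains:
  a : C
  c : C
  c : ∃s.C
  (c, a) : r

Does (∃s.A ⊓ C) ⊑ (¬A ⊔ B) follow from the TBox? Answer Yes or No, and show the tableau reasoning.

Yes

1. (∃s.A ⊓ C) ⊑ (¬A ⊔ B)  ⇔  ((∃s.A ⊓ C) ⊓ (A ⊓ ¬B)) unsat w.r.t. T
   all branches close; clash {A, ¬A} at x₀
2. Hence (∃s.A ⊓ C) ⊑ (¬A ⊔ B): entailed.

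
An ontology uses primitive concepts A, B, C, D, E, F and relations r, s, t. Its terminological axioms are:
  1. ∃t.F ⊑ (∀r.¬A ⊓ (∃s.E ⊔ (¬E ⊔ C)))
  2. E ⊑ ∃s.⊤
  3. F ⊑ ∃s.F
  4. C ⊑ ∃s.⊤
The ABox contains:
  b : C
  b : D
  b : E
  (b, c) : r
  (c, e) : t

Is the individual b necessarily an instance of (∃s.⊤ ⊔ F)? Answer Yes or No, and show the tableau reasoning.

1. b : (∃s.⊤ ⊔ F)?  L(b) = {C, D, E} ∪ {(∀s.⊥ ⊓ ¬F)}
   clash ⊥ at an ∃-successor — b ∈ (∃s.⊤ ⊔ F)
2. Hence b : (∃s.⊤ ⊔ F): entailed.

Yes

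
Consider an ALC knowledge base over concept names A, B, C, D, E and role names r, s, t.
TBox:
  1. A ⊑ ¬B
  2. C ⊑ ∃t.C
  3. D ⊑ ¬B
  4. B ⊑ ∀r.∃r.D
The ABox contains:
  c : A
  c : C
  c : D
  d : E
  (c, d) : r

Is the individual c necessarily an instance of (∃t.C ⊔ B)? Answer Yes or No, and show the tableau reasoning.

Yes

1. c : (∃t.C ⊔ B)?  L(c) = {A, C, D} ∪ {(∀t.¬C ⊓ ¬B)}
   clash {C, ¬C} at an ∃-successor — c ∈ (∃t.C ⊔ B)
2. Hence c : (∃t.C ⊔ B): entailed.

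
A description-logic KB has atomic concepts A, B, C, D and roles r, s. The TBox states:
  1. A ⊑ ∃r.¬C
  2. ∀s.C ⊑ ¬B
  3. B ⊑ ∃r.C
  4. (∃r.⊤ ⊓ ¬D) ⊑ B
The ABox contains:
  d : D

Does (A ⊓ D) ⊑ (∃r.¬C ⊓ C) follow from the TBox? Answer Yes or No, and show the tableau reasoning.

1. (A ⊓ D) ⊑ (∃r.¬C ⊓ C)  ⇔  ((A ⊓ D) ⊓ (∀r.C ⊔ ¬C)) unsat w.r.t. T
   apply at x₀: A⊑∃r.¬C
   open: L(x₀) ⊇ {A, D, ¬B, ¬C, ∃r.¬C} (+ ∃-successors)
2. Hence (A ⊓ D) ⊑ (∃r.¬C ⊓ C): not entailed.

No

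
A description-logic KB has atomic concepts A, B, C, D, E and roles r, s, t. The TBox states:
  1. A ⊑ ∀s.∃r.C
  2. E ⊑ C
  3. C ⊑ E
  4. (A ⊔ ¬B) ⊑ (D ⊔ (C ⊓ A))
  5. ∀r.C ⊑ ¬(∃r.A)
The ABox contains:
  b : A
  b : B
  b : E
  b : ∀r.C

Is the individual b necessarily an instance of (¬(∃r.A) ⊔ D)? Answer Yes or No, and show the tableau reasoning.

1. b : (¬(∃r.A) ⊔ D)?  L(b) = {A, B, E, ∀r.C} ∪ {(∃r.A ⊓ ¬D)}
   clash {A, ¬A} at an ∃-successor — b ∈ (¬(∃r.A) ⊔ D)
2. Hence b : (¬(∃r.A) ⊔ D): entailed.

Yes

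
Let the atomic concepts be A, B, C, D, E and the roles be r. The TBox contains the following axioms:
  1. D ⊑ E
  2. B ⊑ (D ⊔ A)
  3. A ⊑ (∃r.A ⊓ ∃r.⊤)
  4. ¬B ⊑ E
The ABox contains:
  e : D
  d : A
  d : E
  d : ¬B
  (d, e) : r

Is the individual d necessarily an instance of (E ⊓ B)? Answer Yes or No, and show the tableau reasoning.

No

1. d : (E ⊓ B)?  L(d) = {A, E, ¬B} ∪ {(¬E ⊔ ¬B)}
   apply at d: A⊑(∃r.A ⊓ ∃r.⊤)
   open: L(d) ⊇ {A, E, ¬B, ∃r.A, ∃r.⊤} (+ ∃-successors) — d ∉ (E ⊓ B) possible
2. Hence d : (E ⊓ B): not entailed.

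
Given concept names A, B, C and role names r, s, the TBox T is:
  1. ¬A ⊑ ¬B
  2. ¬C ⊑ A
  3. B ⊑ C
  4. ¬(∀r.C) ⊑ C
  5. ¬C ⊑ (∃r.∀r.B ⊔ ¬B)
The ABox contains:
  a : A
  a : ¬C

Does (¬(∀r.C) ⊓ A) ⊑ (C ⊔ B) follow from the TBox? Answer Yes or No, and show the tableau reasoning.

1. (¬(∀r.C) ⊓ A) ⊑ (C ⊔ B)  ⇔  ((∃r.¬C ⊓ A) ⊓ (¬C ⊓ ¬B)) unsat w.r.t. T
   all branches close; clash {C, ¬C} at x₀
2. Hence (¬(∀r.C) ⊓ A) ⊑ (C ⊔ B): entailed.

Yes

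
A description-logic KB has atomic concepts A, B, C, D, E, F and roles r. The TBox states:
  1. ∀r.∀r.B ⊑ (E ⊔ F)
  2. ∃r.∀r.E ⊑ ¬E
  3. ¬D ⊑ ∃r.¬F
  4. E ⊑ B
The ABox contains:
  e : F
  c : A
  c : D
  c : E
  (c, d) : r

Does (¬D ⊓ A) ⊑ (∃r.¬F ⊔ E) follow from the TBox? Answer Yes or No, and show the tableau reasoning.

1. (¬D ⊓ A) ⊑ (∃r.¬F ⊔ E)  ⇔  ((¬D ⊓ A) ⊓ (∀r.F ⊓ ¬E)) unsat w.r.t. T
   all branches close; clash {F, ¬F} at an ∃-successor
2. Hence (¬D ⊓ A) ⊑ (∃r.¬F ⊔ E): entailed.

Yes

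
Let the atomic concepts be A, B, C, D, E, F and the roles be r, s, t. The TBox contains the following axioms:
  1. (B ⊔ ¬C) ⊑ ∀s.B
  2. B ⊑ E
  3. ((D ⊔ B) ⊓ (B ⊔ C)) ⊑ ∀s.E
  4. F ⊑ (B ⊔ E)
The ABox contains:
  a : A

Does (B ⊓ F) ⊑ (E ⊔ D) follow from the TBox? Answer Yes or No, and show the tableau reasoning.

Yes

1. (B ⊓ F) ⊑ (E ⊔ D)  ⇔  ((B ⊓ F) ⊓ (¬E ⊓ ¬D)) unsat w.r.t. T
   all branches close; clash {E, ¬E} at x₀
2. Hence (B ⊓ F) ⊑ (E ⊔ D): entailed.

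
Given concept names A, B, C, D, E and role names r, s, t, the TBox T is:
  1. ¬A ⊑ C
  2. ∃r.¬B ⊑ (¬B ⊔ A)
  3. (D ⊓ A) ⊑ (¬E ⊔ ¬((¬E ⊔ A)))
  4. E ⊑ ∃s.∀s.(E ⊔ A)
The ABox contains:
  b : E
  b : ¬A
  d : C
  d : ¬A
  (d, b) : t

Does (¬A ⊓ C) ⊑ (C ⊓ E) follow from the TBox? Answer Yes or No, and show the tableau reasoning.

1. (¬A ⊓ C) ⊑ (C ⊓ E)  ⇔  ((¬A ⊓ C) ⊓ (¬C ⊔ ¬E)) unsat w.r.t. T
   open: L(x₀) ⊇ {C, ¬A, ¬E, ∀r.B}
2. Hence (¬A ⊓ C) ⊑ (C ⊓ E): not entailed.

No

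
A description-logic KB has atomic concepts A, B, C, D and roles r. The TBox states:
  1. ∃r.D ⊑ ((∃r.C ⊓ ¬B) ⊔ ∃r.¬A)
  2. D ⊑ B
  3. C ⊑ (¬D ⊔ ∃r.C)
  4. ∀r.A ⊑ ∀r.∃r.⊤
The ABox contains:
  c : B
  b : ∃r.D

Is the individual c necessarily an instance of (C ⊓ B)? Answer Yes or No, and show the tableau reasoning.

1. c : (C ⊓ B)?  L(c) = {B} ∪ {(¬C ⊔ ¬B)}
   open: L(c) ⊇ {B, ¬C, ∀r.¬D, ∃r.¬A} (+ ∃-successors) — c ∉ (C ⊓ B) possible
2. Hence c : (C ⊓ B): not entailed.

No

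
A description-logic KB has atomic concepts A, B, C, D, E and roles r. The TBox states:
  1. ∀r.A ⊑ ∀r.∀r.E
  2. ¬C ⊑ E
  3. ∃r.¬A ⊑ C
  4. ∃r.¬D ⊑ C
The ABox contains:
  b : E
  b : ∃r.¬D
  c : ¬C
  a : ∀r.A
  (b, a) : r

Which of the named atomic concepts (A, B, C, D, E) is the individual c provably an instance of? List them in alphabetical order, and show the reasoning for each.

{E}

1. c : A?  L(c) = {¬C} ∪ {¬A}
   apply at c: ¬C⊑E
   open: L(c) ⊇ {E, ¬A, ¬C, ∀r.A, ∀r.D, …} — c ∉ A possible
2. c : B?  L(c) = {¬C} ∪ {¬B}
   apply at c: ¬C⊑E
   open: L(c) ⊇ {E, ¬B, ¬C, ∀r.A, ∀r.D, …} — c ∉ B possible
3. c : C?  L(c) = {¬C} ∪ {¬C}
   apply at c: ¬C⊑E
   open: L(c) ⊇ {E, ¬C, ∀r.A, ∀r.D, ∀r.∀r.E} — c ∉ C possible
4. c : D?  L(c) = {¬C} ∪ {¬D}
   apply at c: ¬C⊑E
   open: L(c) ⊇ {E, ¬C, ¬D, ∀r.A, ∀r.D, …} — c ∉ D possible
5. c : E?  L(c) = {¬C} ∪ {¬E}
   clash {E, ¬E} at c — c ∈ E
6. Entailed for c: {E}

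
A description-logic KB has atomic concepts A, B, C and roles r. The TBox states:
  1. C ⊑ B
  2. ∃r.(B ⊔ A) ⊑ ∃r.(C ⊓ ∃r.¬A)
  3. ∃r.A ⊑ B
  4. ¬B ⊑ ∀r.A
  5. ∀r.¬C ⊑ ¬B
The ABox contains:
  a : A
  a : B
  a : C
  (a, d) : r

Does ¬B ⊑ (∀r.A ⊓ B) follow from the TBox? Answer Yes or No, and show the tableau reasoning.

No

1. ¬B ⊑ (∀r.A ⊓ B)  ⇔  (¬B ⊓ (∃r.¬A ⊔ ¬B)) unsat w.r.t. T
   apply at x₀: ¬B⊑∀r.A
   open: L(x₀) ⊇ {¬B, ¬C, ∀r.(¬B ⊓ ¬A), ∀r.A, ∀r.¬A}
2. Hence ¬B ⊑ (∀r.A ⊓ B): not entailed.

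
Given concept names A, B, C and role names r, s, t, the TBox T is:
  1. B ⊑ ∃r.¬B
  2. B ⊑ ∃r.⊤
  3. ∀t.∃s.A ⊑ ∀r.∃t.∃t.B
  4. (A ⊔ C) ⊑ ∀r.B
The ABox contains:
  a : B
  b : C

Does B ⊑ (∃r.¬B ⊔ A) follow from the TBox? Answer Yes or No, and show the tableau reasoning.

Yes

1. B ⊑ (∃r.¬B ⊔ A)  ⇔  (B ⊓ (∀r.B ⊓ ¬A)) unsat w.r.t. T
   all branches close; clash {B, ¬B} at an ∃-successor
2. Hence B ⊑ (∃r.¬B ⊔ A): entailed.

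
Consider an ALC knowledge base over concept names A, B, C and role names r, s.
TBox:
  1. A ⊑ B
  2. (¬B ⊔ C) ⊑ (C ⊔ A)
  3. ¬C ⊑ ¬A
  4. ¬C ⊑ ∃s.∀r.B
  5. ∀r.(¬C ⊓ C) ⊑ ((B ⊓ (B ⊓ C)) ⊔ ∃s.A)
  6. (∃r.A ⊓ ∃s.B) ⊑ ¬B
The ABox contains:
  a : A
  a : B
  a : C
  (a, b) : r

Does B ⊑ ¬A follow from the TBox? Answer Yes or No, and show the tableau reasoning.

No

1. B ⊑ ¬A  ⇔  (B ⊓ A) unsat w.r.t. T
   open: L(x₀) ⊇ {A, B, C, ∀r.¬A, ∃r.(C ⊔ ¬C)} (+ ∃-successors)
2. Hence B ⊑ ¬A: not entailed.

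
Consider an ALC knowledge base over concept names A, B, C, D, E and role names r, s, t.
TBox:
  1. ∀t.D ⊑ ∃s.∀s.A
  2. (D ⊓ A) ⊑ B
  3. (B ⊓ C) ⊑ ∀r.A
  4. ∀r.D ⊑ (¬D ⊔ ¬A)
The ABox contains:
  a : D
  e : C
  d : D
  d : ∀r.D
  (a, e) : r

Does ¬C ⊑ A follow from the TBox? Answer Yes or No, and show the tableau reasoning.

No

1. ¬C ⊑ A  ⇔  (¬C ⊓ ¬A) unsat w.r.t. T
   open: L(x₀) ⊇ {¬A, ¬C, ∃t.¬D} (+ ∃-successors)
2. Hence ¬C ⊑ A: not entailed.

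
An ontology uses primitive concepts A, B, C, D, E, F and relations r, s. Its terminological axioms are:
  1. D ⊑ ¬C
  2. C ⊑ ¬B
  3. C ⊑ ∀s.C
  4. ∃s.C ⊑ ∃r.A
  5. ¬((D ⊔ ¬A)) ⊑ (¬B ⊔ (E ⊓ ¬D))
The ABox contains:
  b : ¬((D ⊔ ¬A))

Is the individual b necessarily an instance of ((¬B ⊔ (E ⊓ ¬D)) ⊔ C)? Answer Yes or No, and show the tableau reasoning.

1. b : ((¬B ⊔ (E ⊓ ¬D)) ⊔ C)?  L(b) = {¬((D ⊔ ¬A))} ∪ {((B ⊓ (¬E ⊔ D)) ⊓ ¬C)}
   clash {D, ¬D} at b — b ∈ ((¬B ⊔ (E ⊓ ¬D)) ⊔ C)
2. Hence b : ((¬B ⊔ (E ⊓ ¬D)) ⊔ C): entailed.

Yes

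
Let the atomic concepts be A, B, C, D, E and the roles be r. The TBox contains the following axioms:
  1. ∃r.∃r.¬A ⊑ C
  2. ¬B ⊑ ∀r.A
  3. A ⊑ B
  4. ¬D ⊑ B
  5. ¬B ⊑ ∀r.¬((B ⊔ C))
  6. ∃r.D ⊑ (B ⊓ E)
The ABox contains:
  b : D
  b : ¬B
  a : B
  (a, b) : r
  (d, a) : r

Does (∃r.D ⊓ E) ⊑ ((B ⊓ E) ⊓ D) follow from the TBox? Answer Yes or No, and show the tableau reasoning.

1. (∃r.D ⊓ E) ⊑ ((B ⊓ E) ⊓ D)  ⇔  ((∃r.D ⊓ E) ⊓ ((¬B ⊔ ¬E) ⊔ ¬D)) unsat w.r.t. T
   apply at x₀: ∃r.D⊑(B ⊓ E)
   open: L(x₀) ⊇ {B, E, ¬D, ∀r.∀r.A, ∃r.D} (+ ∃-successors)
2. Hence (∃r.D ⊓ E) ⊑ ((B ⊓ E) ⊓ D): not entailed.

No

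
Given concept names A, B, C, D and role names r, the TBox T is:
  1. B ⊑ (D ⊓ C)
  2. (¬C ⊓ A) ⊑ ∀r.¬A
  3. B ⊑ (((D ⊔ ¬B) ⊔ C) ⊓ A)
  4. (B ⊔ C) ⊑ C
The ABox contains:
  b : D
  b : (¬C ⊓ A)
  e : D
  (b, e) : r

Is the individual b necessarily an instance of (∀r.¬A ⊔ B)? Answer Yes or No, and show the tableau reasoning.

Yes

1. b : (∀r.¬A ⊔ B)?  L(b) = {D, (¬C ⊓ A)} ∪ {(∃r.A ⊓ ¬B)}
   clash {C, ¬C} at b — b ∈ (∀r.¬A ⊔ B)
2. Hence b : (∀r.¬A ⊔ B): entailed.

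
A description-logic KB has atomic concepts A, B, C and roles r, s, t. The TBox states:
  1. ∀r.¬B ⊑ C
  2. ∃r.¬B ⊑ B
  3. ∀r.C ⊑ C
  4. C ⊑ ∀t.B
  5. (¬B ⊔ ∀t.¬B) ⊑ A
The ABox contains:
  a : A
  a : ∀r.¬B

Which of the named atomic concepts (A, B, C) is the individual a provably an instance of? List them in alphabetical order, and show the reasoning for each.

1. a : A?  L(a) = {A, ∀r.¬B} ∪ {¬A}
   clash {A, ¬A} at a — a ∈ A
2. a : B?  L(a) = {A, ∀r.¬B} ∪ {¬B}
   apply at a: ∀r.¬B⊑C
   open: L(a) ⊇ {A, C, ¬B, ∀r.B, ∀r.¬B, …} — a ∉ B possible
3. a : C?  L(a) = {A, ∀r.¬B} ∪ {¬C}
   clash {C, ¬C} at a — a ∈ C
4. Entailed for a: {A, C}

{A, C}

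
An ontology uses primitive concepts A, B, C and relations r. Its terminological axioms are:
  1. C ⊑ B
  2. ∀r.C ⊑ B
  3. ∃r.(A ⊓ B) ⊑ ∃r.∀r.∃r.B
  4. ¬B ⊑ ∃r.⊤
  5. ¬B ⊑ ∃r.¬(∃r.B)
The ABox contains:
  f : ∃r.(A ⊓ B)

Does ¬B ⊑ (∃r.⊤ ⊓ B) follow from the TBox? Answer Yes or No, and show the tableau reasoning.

1. ¬B ⊑ (∃r.⊤ ⊓ B)  ⇔  (¬B ⊓ (∀r.⊥ ⊔ ¬B)) unsat w.r.t. T
   apply at x₀: ¬B⊑∃r.⊤; ¬B⊑∃r.¬(∃r.B)
   open: L(x₀) ⊇ {¬B, ¬C, ∀r.(¬A ⊔ ¬B), ∃r.¬C, ∃r.∀r.¬B, …} (+ ∃-successors)
2. Hence ¬B ⊑ (∃r.⊤ ⊓ B): not entailed.

No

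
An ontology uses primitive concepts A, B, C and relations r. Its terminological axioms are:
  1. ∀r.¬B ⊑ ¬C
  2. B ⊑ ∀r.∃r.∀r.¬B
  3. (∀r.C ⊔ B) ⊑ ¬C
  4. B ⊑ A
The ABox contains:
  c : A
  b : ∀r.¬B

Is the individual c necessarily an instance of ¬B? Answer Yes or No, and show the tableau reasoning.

No

1. c : ¬B?  L(c) = {A} ∪ {B}
   apply at c: B⊑∀r.∃r.∀r.¬B
   open: L(c) ⊇ {A, B, ¬C, ∀r.∃r.∀r.¬B, ∃r.B} (+ ∃-successors) — c ∉ ¬B possible
2. Hence c : ¬B: not entailed.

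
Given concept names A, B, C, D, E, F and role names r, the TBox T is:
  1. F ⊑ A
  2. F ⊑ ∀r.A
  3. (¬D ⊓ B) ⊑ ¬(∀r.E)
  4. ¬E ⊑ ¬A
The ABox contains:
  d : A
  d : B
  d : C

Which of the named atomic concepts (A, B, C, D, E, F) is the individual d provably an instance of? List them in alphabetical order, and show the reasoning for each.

{A, B, C, E}

1. d : A?  L(d) = {A, B, C} ∪ {¬A}
   clash {A, ¬A} at d — d ∈ A
2. d : B?  L(d) = {A, B, C} ∪ {¬B}
   clash {B, ¬B} at d — d ∈ B
3. d : C?  L(d) = {A, B, C} ∪ {¬C}
   clash {C, ¬C} at d — d ∈ C
4. d : D?  L(d) = {A, B, C} ∪ {¬D}
   open: L(d) ⊇ {A, B, C, E, ¬D, …} (+ ∃-successors) — d ∉ D possible
5. d : E?  L(d) = {A, B, C} ∪ {¬E}
   clash {A, ¬A} at d — d ∈ E
6. d : F?  L(d) = {A, B, C} ∪ {¬F}
   open: L(d) ⊇ {A, B, C, D, E, …} — d ∉ F possible
7. Entailed for d: {A, B, C, E}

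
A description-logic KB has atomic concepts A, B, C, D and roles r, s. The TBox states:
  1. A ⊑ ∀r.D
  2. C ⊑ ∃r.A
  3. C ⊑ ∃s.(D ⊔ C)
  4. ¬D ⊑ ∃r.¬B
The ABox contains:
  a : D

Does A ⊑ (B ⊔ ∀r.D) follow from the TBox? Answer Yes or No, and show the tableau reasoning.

Yes

1. A ⊑ (B ⊔ ∀r.D)  ⇔  (A ⊓ (¬B ⊓ ∃r.¬D)) unsat w.r.t. T
   all branches close; clash {D, ¬D} at an ∃-successor
2. Hence A ⊑ (B ⊔ ∀r.D): entailed.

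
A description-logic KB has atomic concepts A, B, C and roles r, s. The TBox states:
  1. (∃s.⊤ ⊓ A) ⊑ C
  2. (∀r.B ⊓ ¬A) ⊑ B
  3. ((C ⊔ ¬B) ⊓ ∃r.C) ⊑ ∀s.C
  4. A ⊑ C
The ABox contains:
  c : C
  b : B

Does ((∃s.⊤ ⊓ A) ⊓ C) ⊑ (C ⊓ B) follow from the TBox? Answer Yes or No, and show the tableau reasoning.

1. ((∃s.⊤ ⊓ A) ⊓ C) ⊑ (C ⊓ B)  ⇔  (((∃s.⊤ ⊓ A) ⊓ C) ⊓ (¬C ⊔ ¬B)) unsat w.r.t. T
   open: L(x₀) ⊇ {A, C, ¬B, ∀r.¬C, ∃s.⊤} (+ ∃-successors)
2. Hence ((∃s.⊤ ⊓ A) ⊓ C) ⊑ (C ⊓ B): not entailed.

No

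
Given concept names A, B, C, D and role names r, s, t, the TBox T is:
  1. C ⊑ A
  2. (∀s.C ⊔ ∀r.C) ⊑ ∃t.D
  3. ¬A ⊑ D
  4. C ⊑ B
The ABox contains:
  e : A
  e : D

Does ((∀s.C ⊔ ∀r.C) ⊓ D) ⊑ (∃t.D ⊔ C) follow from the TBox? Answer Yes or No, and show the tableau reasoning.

1. ((∀s.C ⊔ ∀r.C) ⊓ D) ⊑ (∃t.D ⊔ C)  ⇔  (((∀s.C ⊔ ∀r.C) ⊓ D) ⊓ (∀t.¬D ⊓ ¬C)) unsat w.r.t. T
   all branches close; clash {D, ¬D} at an ∃-successor
2. Hence ((∀s.C ⊔ ∀r.C) ⊓ D) ⊑ (∃t.D ⊔ C): entailed.

Yes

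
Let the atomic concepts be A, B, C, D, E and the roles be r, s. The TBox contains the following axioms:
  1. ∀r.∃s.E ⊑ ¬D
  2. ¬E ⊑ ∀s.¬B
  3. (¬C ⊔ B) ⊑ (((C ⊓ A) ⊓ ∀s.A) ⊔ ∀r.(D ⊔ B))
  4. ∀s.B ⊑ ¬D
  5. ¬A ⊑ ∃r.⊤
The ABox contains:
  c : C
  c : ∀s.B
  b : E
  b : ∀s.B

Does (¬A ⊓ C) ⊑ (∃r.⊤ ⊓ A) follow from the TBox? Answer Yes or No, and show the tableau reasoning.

No

1. (¬A ⊓ C) ⊑ (∃r.⊤ ⊓ A)  ⇔  ((¬A ⊓ C) ⊓ (∀r.⊥ ⊔ ¬A)) unsat w.r.t. T
   apply at x₀: ¬A⊑∃r.⊤
   open: L(x₀) ⊇ {C, E, ¬A, ¬B, ∃r.∀s.¬E, …} (+ ∃-successors)
2. Hence (¬A ⊓ C) ⊑ (∃r.⊤ ⊓ A): not entailed.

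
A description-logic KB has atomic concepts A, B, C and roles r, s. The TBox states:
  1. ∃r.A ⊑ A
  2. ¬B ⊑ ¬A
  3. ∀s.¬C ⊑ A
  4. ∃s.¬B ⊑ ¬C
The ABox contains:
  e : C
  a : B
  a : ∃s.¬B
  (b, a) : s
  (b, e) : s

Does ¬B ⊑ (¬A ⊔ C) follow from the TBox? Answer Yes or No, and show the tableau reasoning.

1. ¬B ⊑ (¬A ⊔ C)  ⇔  (¬B ⊓ (A ⊓ ¬C)) unsat w.r.t. T
   all branches close; clash {A, ¬A} at x₀
2. Hence ¬B ⊑ (¬A ⊔ C): entailed.

Yes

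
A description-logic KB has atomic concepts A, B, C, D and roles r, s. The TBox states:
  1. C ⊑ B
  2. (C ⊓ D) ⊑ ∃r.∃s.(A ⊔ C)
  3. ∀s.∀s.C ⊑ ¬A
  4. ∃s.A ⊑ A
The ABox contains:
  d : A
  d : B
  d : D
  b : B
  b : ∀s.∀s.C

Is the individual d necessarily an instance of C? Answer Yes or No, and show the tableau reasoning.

No

1. d : C?  L(d) = {A, B, D} ∪ {¬C}
   open: L(d) ⊇ {A, B, D, ¬C, ∃s.∃s.¬C} (+ ∃-successors) — d ∉ C possible
2. Hence d : C: not entailed.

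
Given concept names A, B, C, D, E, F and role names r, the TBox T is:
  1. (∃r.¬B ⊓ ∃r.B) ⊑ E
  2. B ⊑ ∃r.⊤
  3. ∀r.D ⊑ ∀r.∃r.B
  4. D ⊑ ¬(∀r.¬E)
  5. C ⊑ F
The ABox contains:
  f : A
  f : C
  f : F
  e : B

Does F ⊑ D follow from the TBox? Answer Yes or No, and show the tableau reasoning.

No

1. F ⊑ D  ⇔  (F ⊓ ¬D) unsat w.r.t. T
   open: L(x₀) ⊇ {F, ¬B, ¬D, ∀r.B, ∃r.¬D} (+ ∃-successors)
2. Hence F ⊑ D: not entailed.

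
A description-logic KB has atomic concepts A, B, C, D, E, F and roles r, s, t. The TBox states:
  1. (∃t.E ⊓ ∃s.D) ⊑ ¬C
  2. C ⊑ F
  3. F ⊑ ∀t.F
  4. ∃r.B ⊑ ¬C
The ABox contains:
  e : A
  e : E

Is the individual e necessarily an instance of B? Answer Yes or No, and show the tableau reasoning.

1. e : B?  L(e) = {A, E} ∪ {¬B}
   open: L(e) ⊇ {A, E, ¬B, ¬C, ¬F} — e ∉ B possible
2. Hence e : B: not entailed.

No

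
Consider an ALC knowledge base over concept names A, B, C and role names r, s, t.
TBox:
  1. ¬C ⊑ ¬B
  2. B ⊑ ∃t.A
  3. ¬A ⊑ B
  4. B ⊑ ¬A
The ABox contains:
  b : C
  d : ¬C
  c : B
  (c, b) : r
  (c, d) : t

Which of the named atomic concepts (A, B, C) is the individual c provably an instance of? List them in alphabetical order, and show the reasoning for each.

1. c : A?  L(c) = {B} ∪ {¬A}
   apply at c: B⊑∃t.A
   open: L(c) ⊇ {B, C, ¬A, ∃t.A} (+ ∃-successors) — c ∉ A possible
2. c : B?  L(c) = {B} ∪ {¬B}
   clash {B, ¬B} at c — c ∈ B
3. c : C?  L(c) = {B} ∪ {¬C}
   clash {B, ¬B} at c — c ∈ C
4. Entailed for c: {B, C}

{B, C}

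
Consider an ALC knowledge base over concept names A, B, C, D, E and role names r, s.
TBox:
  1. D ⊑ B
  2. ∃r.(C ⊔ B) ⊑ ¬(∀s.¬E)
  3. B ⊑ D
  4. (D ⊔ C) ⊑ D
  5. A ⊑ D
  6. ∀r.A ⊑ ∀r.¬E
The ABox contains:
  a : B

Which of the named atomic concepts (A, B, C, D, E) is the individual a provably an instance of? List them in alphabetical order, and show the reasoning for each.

1. a : A?  L(a) = {B} ∪ {¬A}
   apply at a: B⊑D
   open: L(a) ⊇ {B, D, ¬A, ∀r.(¬C ⊓ ¬B), ∃r.¬A} (+ ∃-successors) — a ∉ A possible
2. a : B?  L(a) = {B} ∪ {¬B}
   clash {B, ¬B} at a — a ∈ B
3. a : C?  L(a) = {B} ∪ {¬C}
   apply at a: B⊑D
   open: L(a) ⊇ {B, D, ¬A, ¬C, ∀r.(¬C ⊓ ¬B), …} (+ ∃-successors) — a ∉ C possible
4. a : D?  L(a) = {B} ∪ {¬D}
   clash {D, ¬D} at a — a ∈ D
5. a : E?  L(a) = {B} ∪ {¬E}
   apply at a: B⊑D
   open: L(a) ⊇ {B, D, ¬A, ¬E, ∀r.(¬C ⊓ ¬B), …} (+ ∃-successors) — a ∉ E possible
6. Entailed for a: {B, D}

{B, D}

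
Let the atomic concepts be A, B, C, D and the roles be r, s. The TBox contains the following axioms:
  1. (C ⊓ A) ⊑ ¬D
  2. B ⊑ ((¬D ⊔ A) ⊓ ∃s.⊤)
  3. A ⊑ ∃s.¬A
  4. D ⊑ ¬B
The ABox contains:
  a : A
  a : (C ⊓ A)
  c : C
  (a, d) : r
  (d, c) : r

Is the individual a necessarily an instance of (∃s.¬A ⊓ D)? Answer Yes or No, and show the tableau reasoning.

No

1. a : (∃s.¬A ⊓ D)?  L(a) = {A, (C ⊓ A)} ∪ {(∀s.A ⊔ ¬D)}
   apply at a: (C ⊓ A)⊑¬D; A⊑∃s.¬A
   open: L(a) ⊇ {A, C, ¬B, ¬D, ∃s.¬A} (+ ∃-successors) — a ∉ (∃s.¬A ⊓ D) possible
2. Hence a : (∃s.¬A ⊓ D): not entailed.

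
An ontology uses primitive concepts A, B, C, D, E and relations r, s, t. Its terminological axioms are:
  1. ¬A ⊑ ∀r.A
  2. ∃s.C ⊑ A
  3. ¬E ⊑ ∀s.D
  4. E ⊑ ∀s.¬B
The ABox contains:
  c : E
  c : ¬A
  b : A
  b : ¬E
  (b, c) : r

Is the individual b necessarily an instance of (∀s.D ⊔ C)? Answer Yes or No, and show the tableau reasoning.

Yes

1. b : (∀s.D ⊔ C)?  L(b) = {A, ¬E} ∪ {(∃s.¬D ⊓ ¬C)}
   clash {D, ¬D} at an ∃-successor — b ∈ (∀s.D ⊔ C)
2. Hence b : (∀s.D ⊔ C): entailed.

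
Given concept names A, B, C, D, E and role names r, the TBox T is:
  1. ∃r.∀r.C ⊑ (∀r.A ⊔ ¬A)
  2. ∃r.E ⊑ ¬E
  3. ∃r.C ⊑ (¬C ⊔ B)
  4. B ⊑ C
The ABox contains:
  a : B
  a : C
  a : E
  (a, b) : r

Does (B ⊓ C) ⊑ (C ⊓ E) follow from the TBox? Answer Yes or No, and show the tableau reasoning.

1. (B ⊓ C) ⊑ (C ⊓ E)  ⇔  ((B ⊓ C) ⊓ (¬C ⊔ ¬E)) unsat w.r.t. T
   open: L(x₀) ⊇ {B, C, ¬E, ∀r.¬C, ∀r.∃r.¬C}
2. Hence (B ⊓ C) ⊑ (C ⊓ E): not entailed.

No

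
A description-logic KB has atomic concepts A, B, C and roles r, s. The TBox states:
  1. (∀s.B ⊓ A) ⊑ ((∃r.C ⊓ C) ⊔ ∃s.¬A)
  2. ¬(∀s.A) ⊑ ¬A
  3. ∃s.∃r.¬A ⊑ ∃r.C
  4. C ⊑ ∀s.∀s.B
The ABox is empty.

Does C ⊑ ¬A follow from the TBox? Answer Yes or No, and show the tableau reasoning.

1. C ⊑ ¬A  ⇔  (C ⊓ A) unsat w.r.t. T
   apply at x₀: C⊑∀s.∀s.B
   open: L(x₀) ⊇ {A, C, ∀s.A, ∀s.∀r.A, ∀s.∀s.B, …} (+ ∃-successors)
2. Hence C ⊑ ¬A: not entailed.

No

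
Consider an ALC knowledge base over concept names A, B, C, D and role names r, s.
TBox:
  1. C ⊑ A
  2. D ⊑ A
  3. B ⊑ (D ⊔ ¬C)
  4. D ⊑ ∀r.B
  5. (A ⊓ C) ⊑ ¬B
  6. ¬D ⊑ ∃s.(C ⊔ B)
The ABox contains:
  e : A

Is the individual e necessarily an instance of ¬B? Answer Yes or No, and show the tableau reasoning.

1. e : ¬B?  L(e) = {A} ∪ {B}
   apply at e: B⊑(D ⊔ ¬C)
   open: L(e) ⊇ {A, B, ¬C, ¬D, ∃s.(C ⊔ B)} (+ ∃-successors) — e ∉ ¬B possible
2. Hence e : ¬B: not entailed.

No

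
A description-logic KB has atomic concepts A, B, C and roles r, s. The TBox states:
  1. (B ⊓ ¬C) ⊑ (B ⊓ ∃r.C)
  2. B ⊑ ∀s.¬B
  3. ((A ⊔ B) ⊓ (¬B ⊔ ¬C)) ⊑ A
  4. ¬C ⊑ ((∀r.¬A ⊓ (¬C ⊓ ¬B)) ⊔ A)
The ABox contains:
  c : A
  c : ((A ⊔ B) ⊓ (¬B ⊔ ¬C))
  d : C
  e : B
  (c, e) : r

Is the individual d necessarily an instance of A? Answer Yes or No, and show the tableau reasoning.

1. d : A?  L(d) = {C} ∪ {¬A}
   open: L(d) ⊇ {C, ¬A, ¬B} — d ∉ A possible
2. Hence d : A: not entailed.

No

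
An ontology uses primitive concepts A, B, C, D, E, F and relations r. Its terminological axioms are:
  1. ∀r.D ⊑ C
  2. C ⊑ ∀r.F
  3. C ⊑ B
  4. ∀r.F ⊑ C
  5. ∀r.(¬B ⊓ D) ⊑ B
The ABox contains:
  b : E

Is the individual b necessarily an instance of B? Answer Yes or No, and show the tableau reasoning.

1. b : B?  L(b) = {E} ∪ {¬B}
   open: L(b) ⊇ {E, ¬B, ¬C, ∃r.(B ⊔ ¬D), ∃r.¬D, …} (+ ∃-successors) — b ∉ B possible
2. Hence b : B: not entailed.

No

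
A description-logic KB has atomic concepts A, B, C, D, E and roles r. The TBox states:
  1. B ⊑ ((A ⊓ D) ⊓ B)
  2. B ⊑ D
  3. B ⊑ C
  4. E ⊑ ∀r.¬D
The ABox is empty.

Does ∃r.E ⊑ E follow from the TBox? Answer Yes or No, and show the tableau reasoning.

No

1. ∃r.E ⊑ E  ⇔  (∃r.E ⊓ ¬E) unsat w.r.t. T
   open: L(x₀) ⊇ {¬B, ¬E, ∃r.E} (+ ∃-successors)
2. Hence ∃r.E ⊑ E: not entailed.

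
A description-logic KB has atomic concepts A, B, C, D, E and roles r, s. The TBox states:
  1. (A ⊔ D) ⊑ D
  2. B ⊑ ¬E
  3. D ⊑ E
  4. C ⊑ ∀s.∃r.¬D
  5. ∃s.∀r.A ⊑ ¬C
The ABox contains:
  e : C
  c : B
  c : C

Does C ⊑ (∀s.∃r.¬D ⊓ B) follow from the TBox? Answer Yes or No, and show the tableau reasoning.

1. C ⊑ (∀s.∃r.¬D ⊓ B)  ⇔  (C ⊓ (∃s.∀r.D ⊔ ¬B)) unsat w.r.t. T
   apply at x₀: C⊑∀s.∃r.¬D
   open: L(x₀) ⊇ {C, ¬A, ¬B, ¬D, ∀s.∃r.¬A, …}
2. Hence C ⊑ (∀s.∃r.¬D ⊓ B): not entailed.

No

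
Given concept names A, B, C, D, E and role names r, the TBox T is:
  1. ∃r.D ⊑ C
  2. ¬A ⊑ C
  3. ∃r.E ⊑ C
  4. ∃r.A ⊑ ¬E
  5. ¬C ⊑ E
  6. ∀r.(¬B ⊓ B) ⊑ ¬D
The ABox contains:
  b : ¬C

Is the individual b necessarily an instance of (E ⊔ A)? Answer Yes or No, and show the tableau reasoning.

1. b : (E ⊔ A)?  L(b) = {¬C} ∪ {(¬E ⊓ ¬A)}
   clash {C, ¬C} at b — b ∈ (E ⊔ A)
2. Hence b : (E ⊔ A): entailed.

Yes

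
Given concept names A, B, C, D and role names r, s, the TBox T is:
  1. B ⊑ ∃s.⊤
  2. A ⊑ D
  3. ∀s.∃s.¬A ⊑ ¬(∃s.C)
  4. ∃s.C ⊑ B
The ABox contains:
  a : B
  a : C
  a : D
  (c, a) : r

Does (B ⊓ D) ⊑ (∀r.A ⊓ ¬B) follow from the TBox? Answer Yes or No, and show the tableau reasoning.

1. (B ⊓ D) ⊑ (∀r.A ⊓ ¬B)  ⇔  ((B ⊓ D) ⊓ (∃r.¬A ⊔ B)) unsat w.r.t. T
   apply at x₀: B⊑∃s.⊤
   open: L(x₀) ⊇ {B, D, ∃s.∀s.A, ∃s.⊤} (+ ∃-successors)
2. Hence (B ⊓ D) ⊑ (∀r.A ⊓ ¬B): not entailed.

No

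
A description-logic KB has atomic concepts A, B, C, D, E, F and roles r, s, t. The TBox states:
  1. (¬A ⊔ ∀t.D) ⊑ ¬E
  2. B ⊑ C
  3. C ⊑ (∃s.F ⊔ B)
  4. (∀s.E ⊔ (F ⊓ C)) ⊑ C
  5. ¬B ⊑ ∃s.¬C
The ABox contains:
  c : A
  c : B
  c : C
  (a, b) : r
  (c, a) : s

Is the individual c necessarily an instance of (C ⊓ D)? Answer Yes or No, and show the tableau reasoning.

1. c : (C ⊓ D)?  L(c) = {A, B, C} ∪ {(¬C ⊔ ¬D)}
   apply at c: C⊑(∃s.F ⊔ B)
   open: L(c) ⊇ {A, B, C, ¬D, ∃t.¬D} (+ ∃-successors) — c ∉ (C ⊓ D) possible
2. Hence c : (C ⊓ D): not entailed.

No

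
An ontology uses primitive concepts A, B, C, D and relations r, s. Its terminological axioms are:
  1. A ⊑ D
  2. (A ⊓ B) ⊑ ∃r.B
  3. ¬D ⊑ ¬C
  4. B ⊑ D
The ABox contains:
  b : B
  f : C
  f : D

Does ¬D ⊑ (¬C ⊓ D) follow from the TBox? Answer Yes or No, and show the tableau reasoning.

1. ¬D ⊑ (¬C ⊓ D)  ⇔  (¬D ⊓ (C ⊔ ¬D)) unsat w.r.t. T
   apply at x₀: ¬D⊑¬C
   open: L(x₀) ⊇ {¬A, ¬B, ¬C, ¬D}
2. Hence ¬D ⊑ (¬C ⊓ D): not entailed.

No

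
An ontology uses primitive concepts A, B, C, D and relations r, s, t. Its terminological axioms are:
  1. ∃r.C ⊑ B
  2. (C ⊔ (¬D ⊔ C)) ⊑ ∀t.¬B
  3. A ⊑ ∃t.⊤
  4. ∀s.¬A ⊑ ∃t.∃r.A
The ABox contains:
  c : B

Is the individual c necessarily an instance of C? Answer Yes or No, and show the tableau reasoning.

1. c : C?  L(c) = {B} ∪ {¬C}
   open: L(c) ⊇ {B, D, ¬A, ¬C, ∃s.A} (+ ∃-successors) — c ∉ C possible
2. Hence c : C: not entailed.

No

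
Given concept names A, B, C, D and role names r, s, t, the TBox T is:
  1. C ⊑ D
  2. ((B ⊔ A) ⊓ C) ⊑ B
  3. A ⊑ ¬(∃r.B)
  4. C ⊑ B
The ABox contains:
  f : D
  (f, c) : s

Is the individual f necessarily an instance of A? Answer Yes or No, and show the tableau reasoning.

No

1. f : A?  L(f) = {D} ∪ {¬A}
   open: L(f) ⊇ {D, ¬A, ¬C} — f ∉ A possible
2. Hence f : A: not entailed.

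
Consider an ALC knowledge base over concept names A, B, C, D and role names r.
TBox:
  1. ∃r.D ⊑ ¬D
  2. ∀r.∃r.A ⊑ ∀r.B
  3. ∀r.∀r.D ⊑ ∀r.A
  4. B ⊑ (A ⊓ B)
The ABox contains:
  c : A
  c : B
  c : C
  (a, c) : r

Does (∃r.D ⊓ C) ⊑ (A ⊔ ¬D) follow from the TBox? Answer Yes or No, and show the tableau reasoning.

1. (∃r.D ⊓ C) ⊑ (A ⊔ ¬D)  ⇔  ((∃r.D ⊓ C) ⊓ (¬A ⊓ D)) unsat w.r.t. T
   all branches close; clash {A, ¬A} at x₀
2. Hence (∃r.D ⊓ C) ⊑ (A ⊔ ¬D): entailed.

Yes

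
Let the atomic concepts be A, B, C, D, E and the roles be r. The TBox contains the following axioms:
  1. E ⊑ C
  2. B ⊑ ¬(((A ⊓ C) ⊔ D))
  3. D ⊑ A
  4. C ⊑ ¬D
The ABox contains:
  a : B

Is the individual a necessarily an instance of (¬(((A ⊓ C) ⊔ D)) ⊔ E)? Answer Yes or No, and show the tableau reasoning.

1. a : (¬(((A ⊓ C) ⊔ D)) ⊔ E)?  L(a) = {B} ∪ {(((A ⊓ C) ⊔ D) ⊓ ¬E)}
   clash {D, ¬D} at a — a ∈ (¬(((A ⊓ C) ⊔ D)) ⊔ E)
2. Hence a : (¬(((A ⊓ C) ⊔ D)) ⊔ E): entailed.

Yes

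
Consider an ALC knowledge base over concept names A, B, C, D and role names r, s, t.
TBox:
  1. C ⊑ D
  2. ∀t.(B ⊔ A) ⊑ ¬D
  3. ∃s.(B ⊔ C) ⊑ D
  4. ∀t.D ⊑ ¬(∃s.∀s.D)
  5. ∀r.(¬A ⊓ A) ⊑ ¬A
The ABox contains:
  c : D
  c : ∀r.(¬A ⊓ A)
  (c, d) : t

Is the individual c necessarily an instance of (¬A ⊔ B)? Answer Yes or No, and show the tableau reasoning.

Yes

1. c : (¬A ⊔ B)?  L(c) = {D, ∀r.(¬A ⊓ A)} ∪ {(A ⊓ ¬B)}
   clash {A, ¬A} at c — c ∈ (¬A ⊔ B)
2. Hence c : (¬A ⊔ B): entailed.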